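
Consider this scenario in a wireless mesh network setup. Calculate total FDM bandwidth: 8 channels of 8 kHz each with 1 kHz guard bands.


Given: 8 channels, 8 kHz each, guard = 1 kHz
Channel bandwidth = 8 * 8 = 64 kHz
Guard bands = 7 gaps * 1 kHz = 7 kHz
Total = 64 + 7 = 71 kHz

71


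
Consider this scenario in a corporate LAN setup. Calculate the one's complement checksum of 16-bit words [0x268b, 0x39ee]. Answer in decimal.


Given words: [0x268b, 0x39ee]
Step 1: Sum all words
Raw sum = 9867 + 14830 = 24697
One's complement = ~24697 & 0xFFFF = 40838

40838


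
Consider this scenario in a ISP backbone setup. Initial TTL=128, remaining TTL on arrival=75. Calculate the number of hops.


Given: initial TTL = 128, received TTL = 75
Hops = initial TTL - received TTL
Hops = 128 - 75 = 53

53


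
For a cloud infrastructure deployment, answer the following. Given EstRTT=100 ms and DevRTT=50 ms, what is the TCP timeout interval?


Given: EstRTT = 100 ms, DevRTT = 50 ms
Timeout = EstRTT + 4 * DevRTT
4 * DevRTT = 4 * 50 = 200
Timeout = 100 + 200 = 300 ms

300


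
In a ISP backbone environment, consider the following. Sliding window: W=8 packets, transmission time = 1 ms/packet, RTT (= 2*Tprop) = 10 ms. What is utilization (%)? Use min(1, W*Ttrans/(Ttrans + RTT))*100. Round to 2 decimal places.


Given: W = 8, Ttrans = 1 ms, RTT = 10 ms (= 2 * Tprop, Tprop = 5 ms)
Cycle time = Ttrans + RTT = 1 + 10 = 11 ms (first packet sent until its ACK returns)
W * Ttrans = 8 * 1 = 8 ms of sending per cycle
W * Ttrans / (Ttrans + RTT) = 8 / 11 = 0.727273
U = min(1, 0.727273) = 0.727273
U% = 72.73%

72.73


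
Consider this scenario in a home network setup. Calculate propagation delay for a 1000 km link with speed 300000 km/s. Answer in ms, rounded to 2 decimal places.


Given: distance = 1000 km, speed = 300000 km/s
Delay = distance / speed = 1000 / 300000 seconds
Delay in ms = 1000 * 1000 / 300000
Delay = 3.3333 ms
Rounded to 2 dp = 3.33 ms

3.33


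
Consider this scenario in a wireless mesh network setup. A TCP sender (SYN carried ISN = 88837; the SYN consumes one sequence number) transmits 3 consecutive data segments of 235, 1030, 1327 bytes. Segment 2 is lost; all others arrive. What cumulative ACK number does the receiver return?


SYN uses sequence number 88837; first data byte = ISN + 1 = 88838.
Segment 1: SEQ = 88838, len = 235 B, covers [88838, 89072]
Segment 2: SEQ = 89073, len = 1030 B, covers [89073, 90102] [LOST]
Segment 3: SEQ = 90103, len = 1327 B, covers [90103, 91429]
In-order data received: bytes [88838, 89072] (segments 1..1).
Segment 2 missing -> gap begins at byte 89073; later segments buffered out of order.
Cumulative ACK = next expected in-order byte = 88838 + 235 = 89073

89073


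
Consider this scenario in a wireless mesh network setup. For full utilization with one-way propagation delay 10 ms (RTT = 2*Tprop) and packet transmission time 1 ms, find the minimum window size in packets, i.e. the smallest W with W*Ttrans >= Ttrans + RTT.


Given: Ttrans = 1 ms, RTT = 20 ms (= 2 * Tprop, Tprop = 10 ms)
Time until first ACK returns = Ttrans + RTT = 1 + 20 = 21 ms
Need W * Ttrans >= Ttrans + RTT  ->  W >= (Ttrans + RTT) / Ttrans
(Ttrans + RTT) / Ttrans = 21 / 1 = 21
W_min = ceil(21) = 21

21


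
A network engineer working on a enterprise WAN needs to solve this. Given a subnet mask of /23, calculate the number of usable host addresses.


Given: subnet mask /23
Host bits = 32 - 23 = 9
Total addresses = 2^9 = 512
Usable hosts = 512 - 2 (network + broadcast) = 510

510


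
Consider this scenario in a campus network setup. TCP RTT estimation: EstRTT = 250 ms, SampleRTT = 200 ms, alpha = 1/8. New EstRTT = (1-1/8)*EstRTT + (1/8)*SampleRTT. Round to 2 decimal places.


Given: EstRTT = 250 ms, SampleRTT = 200 ms, alpha = 1/8
New EstRTT = (1 - alpha) * EstRTT + alpha * SampleRTT
(7/8) * 250 = 218.75
(1/8) * 200 = 25
New EstRTT = 218.75 + 25 = 243.75 ms -> 243.75 ms (2 dp)

243.75


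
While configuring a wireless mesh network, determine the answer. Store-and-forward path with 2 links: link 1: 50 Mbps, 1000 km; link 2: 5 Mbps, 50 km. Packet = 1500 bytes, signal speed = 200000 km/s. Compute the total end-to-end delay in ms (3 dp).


Packet = 1500 bytes = 12000 bits. Store-and-forward: sum (t_trans + t_prop) per link.
Link 1: t_trans = 12000/(50*10^6) s = 0.2400 ms; t_prop = 1000/200000 s = 5.0000 ms; subtotal = 5.2400 ms
Link 2: t_trans = 12000/(5*10^6) s = 2.4000 ms; t_prop = 50/200000 s = 0.2500 ms; subtotal = 2.6500 ms
End-to-end = 5.2400 + 2.6500 = 7.8900 ms -> 7.890 ms (3 dp)

7.890


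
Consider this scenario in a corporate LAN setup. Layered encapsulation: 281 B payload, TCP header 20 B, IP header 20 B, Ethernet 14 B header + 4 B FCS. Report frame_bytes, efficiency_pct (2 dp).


TCP segment = 281 + 20 = 301 B
IP packet = 301 + 20 = 321 B
Ethernet frame = 321 + 14 + 4 = 339 B
Efficiency = app / frame = 281 / 339 = 0.828909 = 82.8909% -> 82.89% (2 dp)

339, 82.89


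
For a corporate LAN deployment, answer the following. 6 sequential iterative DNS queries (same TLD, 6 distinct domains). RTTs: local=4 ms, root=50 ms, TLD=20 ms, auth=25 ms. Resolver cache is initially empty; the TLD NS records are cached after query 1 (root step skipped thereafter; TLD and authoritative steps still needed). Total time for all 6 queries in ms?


Lookup 1 (cold cache): local + root + TLD + auth = 4 + 50 + 20 + 25 = 99 ms
Lookups 2..6 (TLD NS cached -> skip root; new domain -> still ask TLD and auth): local + TLD + auth = 4 + 20 + 25 = 49 ms each
Remaining 5 lookups: 5 * 49 = 245 ms
Total = 99 + 245 = 344 ms

344


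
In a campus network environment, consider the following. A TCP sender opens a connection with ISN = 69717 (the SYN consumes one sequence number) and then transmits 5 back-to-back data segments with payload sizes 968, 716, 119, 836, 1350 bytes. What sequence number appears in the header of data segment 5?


The SYN occupies sequence number ISN = 69717, so the first data byte is ISN + 1 = 69718.
SEQ of data segment i = (ISN + 1) + sum of payload sizes of segments 1..i-1.
Segment 1: SEQ = 69718, payload = 968 bytes
Segment 2: SEQ = 70686, payload = 716 bytes
Segment 3: SEQ = 71402, payload = 119 bytes
Segment 4: SEQ = 71521, payload = 836 bytes
Segment 5: SEQ = 72357, payload = 1350 bytes
SEQ of segment 5 = 69718 + 968 + 716 + 119 + 836 = 72357

72357


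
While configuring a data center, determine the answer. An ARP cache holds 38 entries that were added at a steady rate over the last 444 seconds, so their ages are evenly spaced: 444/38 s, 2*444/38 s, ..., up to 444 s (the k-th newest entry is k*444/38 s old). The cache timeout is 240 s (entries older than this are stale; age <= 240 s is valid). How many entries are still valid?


Ages are k * 444/38 s for k = 1..38 (spacing = 11.6842 s).
Entry k is valid iff k * 444/38 <= 240 iff k <= 38 * 240 / 444 = 20.5405
n_valid = floor(20.5405) = 20
(n_stale = 38 - 20 = 18)

20


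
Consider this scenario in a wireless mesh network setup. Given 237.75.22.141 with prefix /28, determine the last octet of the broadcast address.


Given: IP = 237.75.22.141, prefix = /28
Host bits = 32 - 28 = 4
Network last octet = 141 AND mask = 128
Host part size = 2^4 - 1 = 15
Broadcast last octet = 128 OR 15 = 143

143


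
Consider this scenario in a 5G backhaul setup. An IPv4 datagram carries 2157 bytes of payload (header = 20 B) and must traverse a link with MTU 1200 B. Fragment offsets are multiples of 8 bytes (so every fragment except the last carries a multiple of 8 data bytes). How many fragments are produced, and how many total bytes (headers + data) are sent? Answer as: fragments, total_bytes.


Max data per non-final fragment = floor((MTU - header)/8)*8 = floor((1200 - 20)/8)*8 = floor(1180/8)*8 = 1176 B
Final fragment needs no 8-byte alignment: it can carry up to MTU - header = 1180 B
Non-final fragments needed = ceil((payload - 1180) / 1176) = ceil(977/1176) = ceil(0.8308) = 1
Number of fragments = 1 + 1 = 2
Fragment sizes (data): 1 * 1176 B + 981 B (last, 981 <= 1180 OK)
Total bytes sent = payload + n_frags * header = 2157 + 2*20 = 2157 + 40 = 2197 B

2, 2197


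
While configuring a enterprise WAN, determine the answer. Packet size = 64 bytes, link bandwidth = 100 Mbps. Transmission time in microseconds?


Given: packet = 64 bytes, bandwidth = 100 Mbps
Packet in bits = 64 * 8 = 512 bits
Bandwidth = 100 * 10^6 = 100000000 bps
Time = 512 / 100000000 seconds
Time in us = 512 * 10^6 / 100000000 = 5.12

5.12


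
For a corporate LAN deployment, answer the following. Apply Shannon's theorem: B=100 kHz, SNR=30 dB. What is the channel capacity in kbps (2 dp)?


Given: B = 100 kHz, SNR = 30 dB
SNR linear = 10^(30/10) = 1000
1 + SNR = 1001
log2(1001) = 9.9672262588
C = 100 * 1000 * 9.9672262588 = 996722.6259 bps
C = 996.722626 kbps -> 996.72 kbps (2 dp)

996.72


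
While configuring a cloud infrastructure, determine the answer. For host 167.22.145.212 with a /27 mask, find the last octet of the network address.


Given: IP = 167.22.145.212, prefix = /27
Subnet mask = 255.255.255.224
Last octet of IP: 212
Last octet of mask: 224
Network last octet = 212 AND 224 = 192

192


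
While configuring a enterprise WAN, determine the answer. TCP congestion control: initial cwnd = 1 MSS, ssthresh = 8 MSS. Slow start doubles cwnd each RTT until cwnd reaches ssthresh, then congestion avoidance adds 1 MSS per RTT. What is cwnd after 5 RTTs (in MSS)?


RTT 0: cwnd = 1 MSS (initial)
RTT 1: cwnd = 2 MSS (slow start, doubled)
RTT 2: cwnd = 4 MSS (slow start, doubled)
RTT 3: cwnd = 8 MSS (slow start, doubled)
RTT 4: cwnd = 9 MSS (congestion avoidance, +1)
RTT 5: cwnd = 10 MSS (congestion avoidance, +1)

10


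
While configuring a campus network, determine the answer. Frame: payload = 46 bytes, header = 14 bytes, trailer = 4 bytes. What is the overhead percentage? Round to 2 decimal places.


Given: payload = 46 B, header = 14 B, trailer = 4 B
Overhead bytes = header + trailer = 14 + 4 = 18
Total frame = payload + overhead = 46 + 18 = 64
Overhead % = 18 / 64 * 100 = 28.1250% -> 28.13% (2 dp)

28.13


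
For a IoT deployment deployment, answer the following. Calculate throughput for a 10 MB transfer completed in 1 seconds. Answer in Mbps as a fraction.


Given: file = 10 MB, time = 1 s
File in Mb = 10 * 8 = 80 Mb
Throughput = 80 / 1 Mbps
Throughput = 80 Mbps

80


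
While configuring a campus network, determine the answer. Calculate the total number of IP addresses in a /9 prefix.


Given: CIDR prefix /9
Host bits = 32 - 9 = 23
Total addresses = 2^23 = 8388608

8388608


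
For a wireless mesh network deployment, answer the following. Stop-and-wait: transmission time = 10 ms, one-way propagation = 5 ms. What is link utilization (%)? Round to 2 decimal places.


Given: Ttrans = 10 ms, Tprop = 5 ms
RTT = 2 * Tprop = 2 * 5 = 10 ms
U = Ttrans / (Ttrans + RTT)
U = 10 / (10 + 10)
U = 10 / 20 = 0.5
U% = 50.00%

50.00


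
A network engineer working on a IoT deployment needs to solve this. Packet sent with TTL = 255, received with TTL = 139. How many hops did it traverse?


Given: initial TTL = 255, received TTL = 139
Hops = initial TTL - received TTL
Hops = 255 - 139 = 116

116


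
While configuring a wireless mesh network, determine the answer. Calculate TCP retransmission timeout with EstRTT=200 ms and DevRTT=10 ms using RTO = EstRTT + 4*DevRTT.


Given: EstRTT = 200 ms, DevRTT = 10 ms
Timeout = EstRTT + 4 * DevRTT
4 * DevRTT = 4 * 10 = 40
Timeout = 200 + 40 = 240 ms

240


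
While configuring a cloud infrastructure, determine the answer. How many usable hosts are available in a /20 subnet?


Given: subnet mask /20
Host bits = 32 - 20 = 12
Total addresses = 2^12 = 4096
Usable hosts = 4096 - 2 (network + broadcast) = 4094

4094


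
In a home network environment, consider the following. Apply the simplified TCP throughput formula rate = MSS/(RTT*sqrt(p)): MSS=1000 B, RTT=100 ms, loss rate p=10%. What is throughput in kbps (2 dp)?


Given: MSS = 1000 bytes, RTT = 100 ms, loss = 10%
RTT in seconds = 100 / 1000 = 0.1
Loss rate = 10% = 0.1
sqrt(loss) = sqrt(0.1) = 0.316227766017
Throughput (bytes/s) = 1000 / (0.1 * 0.316227766017) = 31622.7766
Throughput (kbps) = 31622.7766 * 8 / 1000 = 252.982213 -> 252.98 kbps (2 dp)

252.98


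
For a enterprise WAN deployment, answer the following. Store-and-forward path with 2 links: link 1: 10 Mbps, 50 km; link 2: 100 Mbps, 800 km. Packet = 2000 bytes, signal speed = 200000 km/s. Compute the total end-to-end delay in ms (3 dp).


Packet = 2000 bytes = 16000 bits. Store-and-forward: sum (t_trans + t_prop) per link.
Link 1: t_trans = 16000/(10*10^6) s = 1.6000 ms; t_prop = 50/200000 s = 0.2500 ms; subtotal = 1.8500 ms
Link 2: t_trans = 16000/(100*10^6) s = 0.1600 ms; t_prop = 800/200000 s = 4.0000 ms; subtotal = 4.1600 ms
End-to-end = 1.8500 + 4.1600 = 6.0100 ms -> 6.010 ms (3 dp)

6.010


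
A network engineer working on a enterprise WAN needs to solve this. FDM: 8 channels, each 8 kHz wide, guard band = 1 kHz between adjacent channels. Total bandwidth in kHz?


Given: 8 channels, 8 kHz each, guard = 1 kHz
Channel bandwidth = 8 * 8 = 64 kHz
Guard bands = 7 gaps * 1 kHz = 7 kHz
Total = 64 + 7 = 71 kHz

71


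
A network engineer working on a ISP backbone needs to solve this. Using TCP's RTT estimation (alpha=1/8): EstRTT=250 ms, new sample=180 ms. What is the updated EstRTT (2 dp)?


Given: EstRTT = 250 ms, SampleRTT = 180 ms, alpha = 1/8
New EstRTT = (1 - alpha) * EstRTT + alpha * SampleRTT
(7/8) * 250 = 218.75
(1/8) * 180 = 22.5
New EstRTT = 218.75 + 22.5 = 241.25 ms -> 241.25 ms (2 dp)

241.25


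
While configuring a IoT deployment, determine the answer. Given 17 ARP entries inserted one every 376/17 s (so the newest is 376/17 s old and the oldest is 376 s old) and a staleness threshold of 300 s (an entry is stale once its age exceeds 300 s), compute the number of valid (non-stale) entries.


Ages are k * 376/17 s for k = 1..17 (spacing = 22.1176 s).
Entry k is valid iff k * 376/17 <= 300 iff k <= 17 * 300 / 376 = 13.5638
n_valid = floor(13.5638) = 13
(n_stale = 17 - 13 = 4)

13


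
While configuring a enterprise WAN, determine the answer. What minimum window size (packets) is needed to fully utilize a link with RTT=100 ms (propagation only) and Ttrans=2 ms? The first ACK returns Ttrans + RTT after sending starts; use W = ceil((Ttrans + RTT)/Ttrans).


Given: Ttrans = 2 ms, RTT = 100 ms (= 2 * Tprop, Tprop = 50 ms)
Time until first ACK returns = Ttrans + RTT = 2 + 100 = 102 ms
Need W * Ttrans >= Ttrans + RTT  ->  W >= (Ttrans + RTT) / Ttrans
(Ttrans + RTT) / Ttrans = 102 / 2 = 51
W_min = ceil(51) = 51

51


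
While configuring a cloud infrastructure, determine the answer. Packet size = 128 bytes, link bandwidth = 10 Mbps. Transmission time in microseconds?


Given: packet = 128 bytes, bandwidth = 10 Mbps
Packet in bits = 128 * 8 = 1024 bits
Bandwidth = 10 * 10^6 = 10000000 bps
Time = 1024 / 10000000 seconds
Time in us = 1024 * 10^6 / 10000000 = 102.4

102.4


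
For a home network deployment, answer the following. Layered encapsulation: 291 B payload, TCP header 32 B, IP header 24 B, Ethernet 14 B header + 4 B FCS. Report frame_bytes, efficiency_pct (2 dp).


TCP segment = 291 + 32 = 323 B
IP packet = 323 + 24 = 347 B
Ethernet frame = 347 + 14 + 4 = 365 B
Efficiency = app / frame = 291 / 365 = 0.797260 = 79.7260% -> 79.73% (2 dp)

365, 79.73


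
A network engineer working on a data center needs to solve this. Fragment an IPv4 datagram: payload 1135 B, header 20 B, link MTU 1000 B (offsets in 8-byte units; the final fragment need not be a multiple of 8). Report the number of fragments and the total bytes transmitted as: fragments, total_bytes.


Max data per non-final fragment = floor((MTU - header)/8)*8 = floor((1000 - 20)/8)*8 = floor(980/8)*8 = 976 B
Final fragment needs no 8-byte alignment: it can carry up to MTU - header = 980 B
Non-final fragments needed = ceil((payload - 980) / 976) = ceil(155/976) = ceil(0.1588) = 1
Number of fragments = 1 + 1 = 2
Fragment sizes (data): 1 * 976 B + 159 B (last, 159 <= 980 OK)
Total bytes sent = payload + n_frags * header = 1135 + 2*20 = 1135 + 40 = 1175 B

2, 1175


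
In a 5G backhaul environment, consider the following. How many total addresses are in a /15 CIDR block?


Given: CIDR prefix /15
Host bits = 32 - 15 = 17
Total addresses = 2^17 = 131072

131072


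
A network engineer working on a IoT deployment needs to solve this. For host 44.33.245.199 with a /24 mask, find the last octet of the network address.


Given: IP = 44.33.245.199, prefix = /24
Subnet mask = 255.255.255.0
Last octet of IP: 199
Last octet of mask: 0
Network last octet = 199 AND 0 = 0

0


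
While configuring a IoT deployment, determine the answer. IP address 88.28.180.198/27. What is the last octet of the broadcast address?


Given: IP = 88.28.180.198, prefix = /27
Host bits = 32 - 27 = 5
Network last octet = 198 AND mask = 192
Host part size = 2^5 - 1 = 31
Broadcast last octet = 192 OR 31 = 223

223


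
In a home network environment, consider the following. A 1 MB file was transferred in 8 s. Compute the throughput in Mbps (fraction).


Given: file = 1 MB, time = 8 s
File in Mb = 1 * 8 = 8 Mb
Throughput = 8 / 8 Mbps
Throughput = 1 Mbps

1


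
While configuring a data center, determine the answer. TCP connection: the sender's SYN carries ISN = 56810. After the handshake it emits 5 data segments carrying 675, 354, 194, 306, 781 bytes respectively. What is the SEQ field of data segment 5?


The SYN occupies sequence number ISN = 56810, so the first data byte is ISN + 1 = 56811.
SEQ of data segment i = (ISN + 1) + sum of payload sizes of segments 1..i-1.
Segment 1: SEQ = 56811, payload = 675 bytes
Segment 2: SEQ = 57486, payload = 354 bytes
Segment 3: SEQ = 57840, payload = 194 bytes
Segment 4: SEQ = 58034, payload = 306 bytes
Segment 5: SEQ = 58340, payload = 781 bytes
SEQ of segment 5 = 56811 + 675 + 354 + 194 + 306 = 58340

58340


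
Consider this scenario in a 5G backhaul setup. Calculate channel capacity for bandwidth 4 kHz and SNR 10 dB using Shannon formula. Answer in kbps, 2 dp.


Given: B = 4 kHz, SNR = 10 dB
SNR linear = 10^(10/10) = 10
1 + SNR = 11
log2(11) = 3.4594316186
C = 4 * 1000 * 3.4594316186 = 13837.7265 bps
C = 13.837726 kbps -> 13.84 kbps (2 dp)

13.84


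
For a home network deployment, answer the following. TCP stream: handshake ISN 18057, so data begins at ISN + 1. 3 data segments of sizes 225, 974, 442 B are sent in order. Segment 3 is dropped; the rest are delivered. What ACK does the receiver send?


SYN uses sequence number 18057; first data byte = ISN + 1 = 18058.
Segment 1: SEQ = 18058, len = 225 B, covers [18058, 18282]
Segment 2: SEQ = 18283, len = 974 B, covers [18283, 19256]
Segment 3: SEQ = 19257, len = 442 B, covers [19257, 19698] [LOST]
In-order data received: bytes [18058, 19256] (segments 1..2).
Segment 3 missing -> gap begins at byte 19257.
Cumulative ACK = next expected in-order byte = 18058 + 225 + 974 = 19257

19257


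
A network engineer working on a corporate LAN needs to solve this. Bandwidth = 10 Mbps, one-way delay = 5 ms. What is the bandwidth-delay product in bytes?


Given: bandwidth = 10 Mbps, delay = 5 ms
BDP in bits = 10 * 10^6 * 5 / 1000
BDP in bits = 50000
BDP in bytes = 50000 / 8 = 6250

6250


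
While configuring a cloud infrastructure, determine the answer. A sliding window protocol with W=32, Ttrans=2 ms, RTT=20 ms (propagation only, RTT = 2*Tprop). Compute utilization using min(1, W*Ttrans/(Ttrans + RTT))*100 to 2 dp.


Given: W = 32, Ttrans = 2 ms, RTT = 20 ms (= 2 * Tprop, Tprop = 10 ms)
Cycle time = Ttrans + RTT = 2 + 20 = 22 ms (first packet sent until its ACK returns)
W * Ttrans = 32 * 2 = 64 ms of sending per cycle
W * Ttrans / (Ttrans + RTT) = 64 / 22 = 2.909091
U = min(1, 2.909091) = 1.000000
U% = 100.00%

100.00


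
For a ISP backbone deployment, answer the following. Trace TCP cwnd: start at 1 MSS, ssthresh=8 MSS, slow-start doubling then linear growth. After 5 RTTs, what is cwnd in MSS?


RTT 0: cwnd = 1 MSS (initial)
RTT 1: cwnd = 2 MSS (slow start, doubled)
RTT 2: cwnd = 4 MSS (slow start, doubled)
RTT 3: cwnd = 8 MSS (slow start, doubled)
RTT 4: cwnd = 9 MSS (congestion avoidance, +1)
RTT 5: cwnd = 10 MSS (congestion avoidance, +1)

10


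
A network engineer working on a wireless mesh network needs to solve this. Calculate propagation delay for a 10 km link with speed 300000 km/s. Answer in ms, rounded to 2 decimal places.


Given: distance = 10 km, speed = 300000 km/s
Delay = distance / speed = 10 / 300000 seconds
Delay in ms = 10 * 1000 / 300000
Delay = 0.0333 ms
Rounded to 2 dp = 0.03 ms

0.03


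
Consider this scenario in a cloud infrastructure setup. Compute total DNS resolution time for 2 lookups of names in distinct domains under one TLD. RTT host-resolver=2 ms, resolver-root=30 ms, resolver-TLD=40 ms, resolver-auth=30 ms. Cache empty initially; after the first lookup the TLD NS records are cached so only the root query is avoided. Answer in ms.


Lookup 1 (cold cache): local + root + TLD + auth = 2 + 30 + 40 + 30 = 102 ms
Lookups 2..2 (TLD NS cached -> skip root; new domain -> still ask TLD and auth): local + TLD + auth = 2 + 40 + 30 = 72 ms each
Remaining 1 lookups: 1 * 72 = 72 ms
Total = 102 + 72 = 174 ms

174


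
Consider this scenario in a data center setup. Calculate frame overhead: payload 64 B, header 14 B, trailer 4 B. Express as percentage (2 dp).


Given: payload = 64 B, header = 14 B, trailer = 4 B
Overhead bytes = header + trailer = 14 + 4 = 18
Total frame = payload + overhead = 64 + 18 = 82
Overhead % = 18 / 82 * 100 = 21.9512% -> 21.95% (2 dp)

21.95


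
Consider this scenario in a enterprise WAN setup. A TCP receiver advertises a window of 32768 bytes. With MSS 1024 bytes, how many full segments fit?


Given: RWND = 32768 bytes, MSS = 1024 bytes
Full segments = floor(RWND / MSS)
Full segments = floor(32768 / 1024)
Full segments = floor(32.0) = 32

32


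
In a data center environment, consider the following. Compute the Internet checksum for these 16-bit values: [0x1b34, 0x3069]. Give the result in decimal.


Given words: [0x1b34, 0x3069]
Step 1: Sum all words
Raw sum = 6964 + 12393 = 19357
One's complement = ~19357 & 0xFFFF = 46178

46178


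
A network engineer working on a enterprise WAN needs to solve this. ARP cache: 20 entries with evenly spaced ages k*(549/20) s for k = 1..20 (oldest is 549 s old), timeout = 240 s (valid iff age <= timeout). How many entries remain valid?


Ages are k * 549/20 s for k = 1..20 (spacing = 27.4500 s).
Entry k is valid iff k * 549/20 <= 240 iff k <= 20 * 240 / 549 = 8.7432
n_valid = floor(8.7432) = 8
(n_stale = 20 - 8 = 12)

8


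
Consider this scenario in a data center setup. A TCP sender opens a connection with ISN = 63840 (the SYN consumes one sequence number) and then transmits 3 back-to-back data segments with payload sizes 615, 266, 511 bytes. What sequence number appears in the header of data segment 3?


The SYN occupies sequence number ISN = 63840, so the first data byte is ISN + 1 = 63841.
SEQ of data segment i = (ISN + 1) + sum of payload sizes of segments 1..i-1.
Segment 1: SEQ = 63841, payload = 615 bytes
Segment 2: SEQ = 64456, payload = 266 bytes
Segment 3: SEQ = 64722, payload = 511 bytes
SEQ of segment 3 = 63841 + 615 + 266 = 64722

64722


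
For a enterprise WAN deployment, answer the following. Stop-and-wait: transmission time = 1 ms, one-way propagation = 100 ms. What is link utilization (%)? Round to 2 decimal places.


Given: Ttrans = 1 ms, Tprop = 100 ms
RTT = 2 * Tprop = 2 * 100 = 200 ms
U = Ttrans / (Ttrans + RTT)
U = 1 / (1 + 200)
U = 1 / 201 = 0.004975
U% = 0.50%

0.50


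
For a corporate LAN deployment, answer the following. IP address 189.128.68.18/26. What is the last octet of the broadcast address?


Given: IP = 189.128.68.18, prefix = /26
Host bits = 32 - 26 = 6
Network last octet = 18 AND mask = 0
Host part size = 2^6 - 1 = 63
Broadcast last octet = 0 OR 63 = 63

63


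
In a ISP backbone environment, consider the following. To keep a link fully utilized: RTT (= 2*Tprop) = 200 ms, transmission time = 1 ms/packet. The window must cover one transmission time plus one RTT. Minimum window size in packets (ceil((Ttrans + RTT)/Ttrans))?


Given: Ttrans = 1 ms, RTT = 200 ms (= 2 * Tprop, Tprop = 100 ms)
Time until first ACK returns = Ttrans + RTT = 1 + 200 = 201 ms
Need W * Ttrans >= Ttrans + RTT  ->  W >= (Ttrans + RTT) / Ttrans
(Ttrans + RTT) / Ttrans = 201 / 1 = 201
W_min = ceil(201) = 201

201


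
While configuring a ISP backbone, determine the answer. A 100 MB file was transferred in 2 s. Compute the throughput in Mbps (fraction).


Given: file = 100 MB, time = 2 s
File in Mb = 100 * 8 = 800 Mb
Throughput = 800 / 2 Mbps
Throughput = 400 Mbps

400


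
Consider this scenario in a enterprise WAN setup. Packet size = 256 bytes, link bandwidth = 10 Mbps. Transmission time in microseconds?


Given: packet = 256 bytes, bandwidth = 10 Mbps
Packet in bits = 256 * 8 = 2048 bits
Bandwidth = 10 * 10^6 = 10000000 bps
Time = 2048 / 10000000 seconds
Time in us = 2048 * 10^6 / 10000000 = 204.8

204.8


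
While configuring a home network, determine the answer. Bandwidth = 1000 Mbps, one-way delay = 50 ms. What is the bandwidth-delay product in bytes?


Given: bandwidth = 1000 Mbps, delay = 50 ms
BDP in bits = 1000 * 10^6 * 50 / 1000
BDP in bits = 50000000
BDP in bytes = 50000000 / 8 = 6250000

6250000


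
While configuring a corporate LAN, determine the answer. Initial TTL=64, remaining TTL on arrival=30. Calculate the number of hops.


Given: initial TTL = 64, received TTL = 30
Hops = initial TTL - received TTL
Hops = 64 - 30 = 34

34


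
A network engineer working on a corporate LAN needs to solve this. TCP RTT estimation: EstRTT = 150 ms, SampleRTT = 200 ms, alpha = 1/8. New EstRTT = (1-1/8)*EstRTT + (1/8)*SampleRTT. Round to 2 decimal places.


Given: EstRTT = 150 ms, SampleRTT = 200 ms, alpha = 1/8
New EstRTT = (1 - alpha) * EstRTT + alpha * SampleRTT
(7/8) * 150 = 131.25
(1/8) * 200 = 25
New EstRTT = 131.25 + 25 = 156.25 ms -> 156.25 ms (2 dp)

156.25


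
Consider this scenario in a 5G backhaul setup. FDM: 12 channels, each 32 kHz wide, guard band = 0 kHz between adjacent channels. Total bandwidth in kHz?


Given: 12 channels, 32 kHz each, guard = 0 kHz
Channel bandwidth = 12 * 32 = 384 kHz
Guard bands = 11 gaps * 0 kHz = 0 kHz
Total = 384 + 0 = 384 kHz

384


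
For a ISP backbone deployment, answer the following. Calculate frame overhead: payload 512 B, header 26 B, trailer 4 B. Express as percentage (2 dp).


Given: payload = 512 B, header = 26 B, trailer = 4 B
Overhead bytes = header + trailer = 26 + 4 = 30
Total frame = payload + overhead = 512 + 30 = 542
Overhead % = 30 / 542 * 100 = 5.5351% -> 5.54% (2 dp)

5.54


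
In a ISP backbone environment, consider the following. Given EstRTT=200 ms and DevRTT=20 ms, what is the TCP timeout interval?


Given: EstRTT = 200 ms, DevRTT = 20 ms
Timeout = EstRTT + 4 * DevRTT
4 * DevRTT = 4 * 20 = 80
Timeout = 200 + 80 = 280 ms

280


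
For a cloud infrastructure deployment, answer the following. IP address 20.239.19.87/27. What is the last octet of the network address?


Given: IP = 20.239.19.87, prefix = /27
Subnet mask = 255.255.255.224
Last octet of IP: 87
Last octet of mask: 224
Network last octet = 87 AND 224 = 64

64


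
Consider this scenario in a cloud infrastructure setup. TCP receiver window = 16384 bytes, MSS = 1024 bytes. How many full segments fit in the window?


Given: RWND = 16384 bytes, MSS = 1024 bytes
Full segments = floor(RWND / MSS)
Full segments = floor(16384 / 1024)
Full segments = floor(16.0) = 16

16


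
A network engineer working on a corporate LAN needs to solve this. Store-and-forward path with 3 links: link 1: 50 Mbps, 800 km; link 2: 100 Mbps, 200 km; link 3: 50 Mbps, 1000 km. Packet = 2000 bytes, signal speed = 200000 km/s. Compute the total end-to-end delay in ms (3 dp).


Packet = 2000 bytes = 16000 bits. Store-and-forward: sum (t_trans + t_prop) per link.
Link 1: t_trans = 16000/(50*10^6) s = 0.3200 ms; t_prop = 800/200000 s = 4.0000 ms; subtotal = 4.3200 ms
Link 2: t_trans = 16000/(100*10^6) s = 0.1600 ms; t_prop = 200/200000 s = 1.0000 ms; subtotal = 1.1600 ms
Link 3: t_trans = 16000/(50*10^6) s = 0.3200 ms; t_prop = 1000/200000 s = 5.0000 ms; subtotal = 5.3200 ms
End-to-end = 4.3200 + 1.1600 + 5.3200 = 10.8000 ms -> 10.800 ms (3 dp)

10.800


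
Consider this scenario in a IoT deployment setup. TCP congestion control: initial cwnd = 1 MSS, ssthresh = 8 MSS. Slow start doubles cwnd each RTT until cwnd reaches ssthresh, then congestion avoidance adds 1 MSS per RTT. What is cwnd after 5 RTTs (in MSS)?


RTT 0: cwnd = 1 MSS (initial)
RTT 1: cwnd = 2 MSS (slow start, doubled)
RTT 2: cwnd = 4 MSS (slow start, doubled)
RTT 3: cwnd = 8 MSS (slow start, doubled)
RTT 4: cwnd = 9 MSS (congestion avoidance, +1)
RTT 5: cwnd = 10 MSS (congestion avoidance, +1)

10


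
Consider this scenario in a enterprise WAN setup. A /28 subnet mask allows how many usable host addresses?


Given: subnet mask /28
Host bits = 32 - 28 = 4
Total addresses = 2^4 = 16
Usable hosts = 16 - 2 (network + broadcast) = 14

14


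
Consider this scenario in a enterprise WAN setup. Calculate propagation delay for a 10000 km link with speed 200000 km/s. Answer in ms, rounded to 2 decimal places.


Given: distance = 10000 km, speed = 200000 km/s
Delay = distance / speed = 10000 / 200000 seconds
Delay in ms = 10000 * 1000 / 200000
Delay = 50.0000 ms
Rounded to 2 dp = 50.00 ms

50.00


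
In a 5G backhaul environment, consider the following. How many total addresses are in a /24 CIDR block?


Given: CIDR prefix /24
Host bits = 32 - 24 = 8
Total addresses = 2^8 = 256

256


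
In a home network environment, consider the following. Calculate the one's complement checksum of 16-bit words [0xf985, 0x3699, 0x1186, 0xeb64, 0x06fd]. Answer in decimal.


Given words: [0xf985, 0x3699, 0x1186, 0xeb64, 0x06fd]
Step 1: Sum all words
Raw sum = 63877 + 13977 + 4486 + 60260 + 1789 = 144389
Step 2: Fold carry: (13317 + 2) = 13319
One's complement = ~13319 & 0xFFFF = 52216

52216


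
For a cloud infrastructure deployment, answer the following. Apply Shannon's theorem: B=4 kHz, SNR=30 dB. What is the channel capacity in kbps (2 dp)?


Given: B = 4 kHz, SNR = 30 dB
SNR linear = 10^(30/10) = 1000
1 + SNR = 1001
log2(1001) = 9.9672262588
C = 4 * 1000 * 9.9672262588 = 39868.9050 bps
C = 39.868905 kbps -> 39.87 kbps (2 dp)

39.87


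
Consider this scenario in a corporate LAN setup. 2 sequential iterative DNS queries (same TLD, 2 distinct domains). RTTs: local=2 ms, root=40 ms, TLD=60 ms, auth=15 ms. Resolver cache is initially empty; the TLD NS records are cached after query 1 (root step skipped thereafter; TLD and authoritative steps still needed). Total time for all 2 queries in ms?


Lookup 1 (cold cache): local + root + TLD + auth = 2 + 40 + 60 + 15 = 117 ms
Lookups 2..2 (TLD NS cached -> skip root; new domain -> still ask TLD and auth): local + TLD + auth = 2 + 60 + 15 = 77 ms each
Remaining 1 lookups: 1 * 77 = 77 ms
Total = 117 + 77 = 194 ms

194


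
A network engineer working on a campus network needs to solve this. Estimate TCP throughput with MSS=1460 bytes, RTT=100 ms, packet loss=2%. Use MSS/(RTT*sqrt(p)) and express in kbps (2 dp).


Given: MSS = 1460 bytes, RTT = 100 ms, loss = 2%
RTT in seconds = 100 / 1000 = 0.1
Loss rate = 2% = 0.02
sqrt(loss) = sqrt(0.02) = 0.141421356237
Throughput (bytes/s) = 1460 / (0.1 * 0.141421356237) = 103237.5901
Throughput (kbps) = 103237.5901 * 8 / 1000 = 825.900720 -> 825.90 kbps (2 dp)

825.90


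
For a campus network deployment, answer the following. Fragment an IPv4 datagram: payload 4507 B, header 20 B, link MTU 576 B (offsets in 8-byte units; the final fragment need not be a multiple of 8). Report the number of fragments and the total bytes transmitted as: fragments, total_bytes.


Max data per non-final fragment = floor((MTU - header)/8)*8 = floor((576 - 20)/8)*8 = floor(556/8)*8 = 552 B
Final fragment needs no 8-byte alignment: it can carry up to MTU - header = 556 B
Non-final fragments needed = ceil((payload - 556) / 552) = ceil(3951/552) = ceil(7.1576) = 8
Number of fragments = 8 + 1 = 9
Fragment sizes (data): 8 * 552 B + 91 B (last, 91 <= 556 OK)
Total bytes sent = payload + n_frags * header = 4507 + 9*20 = 4507 + 180 = 4687 B

9, 4687


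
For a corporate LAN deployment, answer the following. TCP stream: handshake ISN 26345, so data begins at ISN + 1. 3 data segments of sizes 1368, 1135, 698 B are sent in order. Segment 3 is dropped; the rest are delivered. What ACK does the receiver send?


SYN uses sequence number 26345; first data byte = ISN + 1 = 26346.
Segment 1: SEQ = 26346, len = 1368 B, covers [26346, 27713]
Segment 2: SEQ = 27714, len = 1135 B, covers [27714, 28848]
Segment 3: SEQ = 28849, len = 698 B, covers [28849, 29546] [LOST]
In-order data received: bytes [26346, 28848] (segments 1..2).
Segment 3 missing -> gap begins at byte 28849.
Cumulative ACK = next expected in-order byte = 26346 + 1368 + 1135 = 28849

28849


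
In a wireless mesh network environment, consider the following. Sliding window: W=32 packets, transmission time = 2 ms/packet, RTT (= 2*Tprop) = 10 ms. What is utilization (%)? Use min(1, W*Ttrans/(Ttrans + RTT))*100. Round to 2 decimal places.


Given: W = 32, Ttrans = 2 ms, RTT = 10 ms (= 2 * Tprop, Tprop = 5 ms)
Cycle time = Ttrans + RTT = 2 + 10 = 12 ms (first packet sent until its ACK returns)
W * Ttrans = 32 * 2 = 64 ms of sending per cycle
W * Ttrans / (Ttrans + RTT) = 64 / 12 = 5.333333
U = min(1, 5.333333) = 1.000000
U% = 100.00%

100.00


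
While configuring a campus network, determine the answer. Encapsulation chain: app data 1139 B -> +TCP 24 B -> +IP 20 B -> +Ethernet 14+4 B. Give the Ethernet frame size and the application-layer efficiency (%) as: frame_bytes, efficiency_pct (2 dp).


TCP segment = 1139 + 24 = 1163 B
IP packet = 1163 + 20 = 1183 B
Ethernet frame = 1183 + 14 + 4 = 1201 B
Efficiency = app / frame = 1139 / 1201 = 0.948376 = 94.8376% -> 94.84% (2 dp)

1201, 94.84


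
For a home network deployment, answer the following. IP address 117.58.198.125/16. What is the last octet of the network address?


Given: IP = 117.58.198.125, prefix = /16
Subnet mask = 255.255.0.0
Last octet of IP: 125
Last octet of mask: 0
Network last octet = 125 AND 0 = 0

0


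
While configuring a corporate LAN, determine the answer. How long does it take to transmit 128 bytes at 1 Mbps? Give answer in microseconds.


Given: packet = 128 bytes, bandwidth = 1 Mbps
Packet in bits = 128 * 8 = 1024 bits
Bandwidth = 1 * 10^6 = 1000000 bps
Time = 1024 / 1000000 seconds
Time in us = 1024 * 10^6 / 1000000 = 1024

1024


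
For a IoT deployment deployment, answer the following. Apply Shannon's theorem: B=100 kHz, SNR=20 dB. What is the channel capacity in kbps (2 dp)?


Given: B = 100 kHz, SNR = 20 dB
SNR linear = 10^(20/10) = 100
1 + SNR = 101
log2(101) = 6.6582114828
C = 100 * 1000 * 6.6582114828 = 665821.1483 bps
C = 665.821148 kbps -> 665.82 kbps (2 dp)

665.82


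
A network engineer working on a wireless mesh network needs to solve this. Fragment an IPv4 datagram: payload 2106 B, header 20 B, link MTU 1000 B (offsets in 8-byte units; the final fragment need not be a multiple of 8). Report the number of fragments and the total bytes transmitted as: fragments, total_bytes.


Max data per non-final fragment = floor((MTU - header)/8)*8 = floor((1000 - 20)/8)*8 = floor(980/8)*8 = 976 B
Final fragment needs no 8-byte alignment: it can carry up to MTU - header = 980 B
Non-final fragments needed = ceil((payload - 980) / 976) = ceil(1126/976) = ceil(1.1537) = 2
Number of fragments = 2 + 1 = 3
Fragment sizes (data): 2 * 976 B + 154 B (last, 154 <= 980 OK)
Total bytes sent = payload + n_frags * header = 2106 + 3*20 = 2106 + 60 = 2166 B

3, 2166


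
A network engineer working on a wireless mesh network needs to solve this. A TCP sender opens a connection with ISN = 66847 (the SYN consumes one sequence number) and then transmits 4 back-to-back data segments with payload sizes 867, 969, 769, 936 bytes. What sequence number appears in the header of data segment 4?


The SYN occupies sequence number ISN = 66847, so the first data byte is ISN + 1 = 66848.
SEQ of data segment i = (ISN + 1) + sum of payload sizes of segments 1..i-1.
Segment 1: SEQ = 66848, payload = 867 bytes
Segment 2: SEQ = 67715, payload = 969 bytes
Segment 3: SEQ = 68684, payload = 769 bytes
Segment 4: SEQ = 69453, payload = 936 bytes
SEQ of segment 4 = 66848 + 867 + 969 + 769 = 69453

69453


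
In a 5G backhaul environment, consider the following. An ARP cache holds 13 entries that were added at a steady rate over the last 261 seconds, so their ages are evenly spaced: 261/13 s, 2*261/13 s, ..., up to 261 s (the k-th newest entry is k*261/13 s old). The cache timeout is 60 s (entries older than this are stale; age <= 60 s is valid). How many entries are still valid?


Ages are k * 261/13 s for k = 1..13 (spacing = 20.0769 s).
Entry k is valid iff k * 261/13 <= 60 iff k <= 13 * 60 / 261 = 2.9885
n_valid = floor(2.9885) = 2
(n_stale = 13 - 2 = 11)

2


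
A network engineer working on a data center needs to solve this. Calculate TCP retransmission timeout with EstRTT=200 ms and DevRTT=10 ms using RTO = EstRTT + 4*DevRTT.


Given: EstRTT = 200 ms, DevRTT = 10 ms
Timeout = EstRTT + 4 * DevRTT
4 * DevRTT = 4 * 10 = 40
Timeout = 200 + 40 = 240 ms

240


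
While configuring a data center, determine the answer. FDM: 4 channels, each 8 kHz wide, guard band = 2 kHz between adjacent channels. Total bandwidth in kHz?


Given: 4 channels, 8 kHz each, guard = 2 kHz
Channel bandwidth = 4 * 8 = 32 kHz
Guard bands = 3 gaps * 2 kHz = 6 kHz
Total = 32 + 6 = 38 kHz

38


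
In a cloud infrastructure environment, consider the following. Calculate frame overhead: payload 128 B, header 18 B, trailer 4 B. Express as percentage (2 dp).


Given: payload = 128 B, header = 18 B, trailer = 4 B
Overhead bytes = header + trailer = 18 + 4 = 22
Total frame = payload + overhead = 128 + 22 = 150
Overhead % = 22 / 150 * 100 = 14.6667% -> 14.67% (2 dp)

14.67


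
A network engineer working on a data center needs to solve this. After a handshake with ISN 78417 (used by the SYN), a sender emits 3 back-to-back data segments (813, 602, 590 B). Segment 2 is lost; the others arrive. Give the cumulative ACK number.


SYN uses sequence number 78417; first data byte = ISN + 1 = 78418.
Segment 1: SEQ = 78418, len = 813 B, covers [78418, 79230]
Segment 2: SEQ = 79231, len = 602 B, covers [79231, 79832] [LOST]
Segment 3: SEQ = 79833, len = 590 B, covers [79833, 80422]
In-order data received: bytes [78418, 79230] (segments 1..1).
Segment 2 missing -> gap begins at byte 79231; later segments buffered out of order.
Cumulative ACK = next expected in-order byte = 78418 + 813 = 79231

79231


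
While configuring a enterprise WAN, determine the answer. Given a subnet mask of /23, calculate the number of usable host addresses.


Given: subnet mask /23
Host bits = 32 - 23 = 9
Total addresses = 2^9 = 512
Usable hosts = 512 - 2 (network + broadcast) = 510

510


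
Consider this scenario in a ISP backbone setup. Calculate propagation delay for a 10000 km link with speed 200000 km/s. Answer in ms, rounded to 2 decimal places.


Given: distance = 10000 km, speed = 200000 km/s
Delay = distance / speed = 10000 / 200000 seconds
Delay in ms = 10000 * 1000 / 200000
Delay = 50.0000 ms
Rounded to 2 dp = 50.00 ms

50.00


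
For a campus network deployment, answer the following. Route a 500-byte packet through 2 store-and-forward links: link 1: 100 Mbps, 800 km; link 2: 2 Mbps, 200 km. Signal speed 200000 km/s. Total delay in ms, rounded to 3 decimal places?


Packet = 500 bytes = 4000 bits. Store-and-forward: sum (t_trans + t_prop) per link.
Link 1: t_trans = 4000/(100*10^6) s = 0.0400 ms; t_prop = 800/200000 s = 4.0000 ms; subtotal = 4.0400 ms
Link 2: t_trans = 4000/(2*10^6) s = 2.0000 ms; t_prop = 200/200000 s = 1.0000 ms; subtotal = 3.0000 ms
End-to-end = 4.0400 + 3.0000 = 7.0400 ms -> 7.040 ms (3 dp)

7.040
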